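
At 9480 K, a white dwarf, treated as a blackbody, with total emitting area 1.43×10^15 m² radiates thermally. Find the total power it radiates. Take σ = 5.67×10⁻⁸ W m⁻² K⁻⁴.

P ≈ 6.55×10^23 W

P = σAT⁴ = 5.67×10⁻⁸ × 1.43×10^15 × (9480)⁴ = 5.67×10⁻⁸ × 1.43×10^15 × 8.08×10^15.
P = 6.55×10^23 W.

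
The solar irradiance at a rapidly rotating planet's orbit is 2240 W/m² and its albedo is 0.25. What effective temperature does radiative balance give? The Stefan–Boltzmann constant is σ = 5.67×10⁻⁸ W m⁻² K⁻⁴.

T ≈ 293 K

Power absorbed = (1−a)S·πR²; power emitted = 4πR²σT⁴. Equating and cancelling πR²:
T = ((1−a)S / 4σ)^(1/4) = (1680 / (4 × 5.67×10⁻⁸))^(1/4) = (7.41×10^9)^(1/4).
T = 293 K.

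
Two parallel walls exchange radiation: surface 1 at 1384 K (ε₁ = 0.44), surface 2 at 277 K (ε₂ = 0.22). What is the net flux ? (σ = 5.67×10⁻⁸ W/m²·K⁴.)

q ≈ 35700 W/m²

For two large parallel gray plates, q = σ(T₁⁴ − T₂⁴) / (1/ε₁ + 1/ε₂ − 1).
1/ε₁ + 1/ε₂ − 1 = 1/0.44 + 1/0.22 − 1 = 5.818.
T₁⁴ − T₂⁴ = 3.67×10^12 − 5.89×10^9 = 3.66×10^12 K⁴.
q = 5.67×10⁻⁸ × 3.66×10^12 / 5.818 = 35700 W/m².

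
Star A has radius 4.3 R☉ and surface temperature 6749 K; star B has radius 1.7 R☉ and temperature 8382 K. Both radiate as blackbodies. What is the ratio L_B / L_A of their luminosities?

L_B/L_A ≈ 0.372

L = 4πR²σT⁴ ∝ R²T⁴, so L_B/L_A = (1.7/4.3)² × (8382/6749)⁴ = 0.156 × 2.38 = 0.372.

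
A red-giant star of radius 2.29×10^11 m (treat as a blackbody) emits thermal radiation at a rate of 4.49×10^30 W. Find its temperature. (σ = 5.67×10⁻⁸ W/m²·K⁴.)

T ≈ 3310 K

A = 4πr² = 4π × (2.29×10^11)² = 6.59×10^23 m².
From P = σAT⁴, T = (P / σA)^(1/4) = (4.49×10^30 / (5.67×10⁻⁸ × 6.59×10^23))^(1/4).
T = (1.20×10^14)^(1/4) = 3310 K.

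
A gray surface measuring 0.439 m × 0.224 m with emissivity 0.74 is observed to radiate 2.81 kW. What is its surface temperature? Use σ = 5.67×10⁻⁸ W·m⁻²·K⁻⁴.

T ≈ 908 K

A = 0.439 × 0.224 = 0.0983 m².
From P = εσAT⁴, T = (P / εσA)^(1/4) = (2810 / (0.74 × 5.67×10⁻⁸ × 0.0983))^(1/4).
T = (6.81×10^11)^(1/4) = 908 K.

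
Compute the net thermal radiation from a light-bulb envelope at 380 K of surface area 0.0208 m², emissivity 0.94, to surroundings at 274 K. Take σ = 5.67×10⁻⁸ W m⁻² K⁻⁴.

Q ≈ 16.9 W

Q = εσA(T⁴ − T_s⁴). T⁴ − T_s⁴ = (380)⁴ − (274)⁴ = 2.09×10^10 − 5.64×10^9 = 1.52×10^10 K⁴.
Q = 0.94 × 5.67×10⁻⁸ × 0.0208 × 1.52×10^10 = 16.9 W.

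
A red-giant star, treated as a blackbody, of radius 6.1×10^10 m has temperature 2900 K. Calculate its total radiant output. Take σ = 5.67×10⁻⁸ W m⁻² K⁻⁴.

P ≈ 1.88×10^29 W

A = 4πr² = 4π × (6.1×10^10)² = 4.68×10^22 m².
P = σAT⁴ = 5.67×10⁻⁸ × 4.68×10^22 × (2900)⁴ = 5.67×10⁻⁸ × 4.68×10^22 × 7.07×10^13.
P = 1.88×10^29 W.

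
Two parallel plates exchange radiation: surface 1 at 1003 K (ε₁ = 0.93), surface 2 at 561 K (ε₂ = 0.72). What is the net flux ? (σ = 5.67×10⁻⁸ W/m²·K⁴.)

q ≈ 35400 W/m²

For two large parallel gray plates, q = σ(T₁⁴ − T₂⁴) / (1/ε₁ + 1/ε₂ − 1).
1/ε₁ + 1/ε₂ − 1 = 1/0.93 + 1/0.72 − 1 = 1.464.
T₁⁴ − T₂⁴ = 1.01×10^12 − 9.90×10^10 = 9.13×10^11 K⁴.
q = 5.67×10⁻⁸ × 9.13×10^11 / 1.464 = 35400 W/m².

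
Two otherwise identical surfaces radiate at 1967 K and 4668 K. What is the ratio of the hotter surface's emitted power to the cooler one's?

P ∝ T⁴, so the ratio is (4668/1967)⁴ = (2.373)⁴ = 31.7.

ratio ≈ 31.7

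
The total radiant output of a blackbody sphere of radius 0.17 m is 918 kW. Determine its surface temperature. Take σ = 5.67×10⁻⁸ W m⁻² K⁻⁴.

T ≈ 2580 K

A = 4πr² = 4π × (0.17)² = 0.363 m².
From P = σAT⁴, T = (P / σA)^(1/4) = (9.18×10^5 / (5.67×10⁻⁸ × 0.363))^(1/4).
T = (4.46×10^13)^(1/4) = 2580 K.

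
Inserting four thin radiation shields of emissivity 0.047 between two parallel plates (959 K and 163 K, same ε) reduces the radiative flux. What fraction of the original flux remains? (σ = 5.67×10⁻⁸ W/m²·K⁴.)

With N identical shields there are N+1 = 5 gaps in series, each with the same radiative resistance, so the flux falls to 1/(N+1) of its unshielded value.

ratio ≈ 0.200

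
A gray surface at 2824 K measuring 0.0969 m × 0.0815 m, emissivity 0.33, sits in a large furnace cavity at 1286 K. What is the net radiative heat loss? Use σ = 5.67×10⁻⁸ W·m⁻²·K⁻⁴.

A = 0.0969 × 0.0815 = 7.90×10^-3 m².
Q = εσA(T⁴ − T_s⁴). T⁴ − T_s⁴ = (2824)⁴ − (1286)⁴ = 6.36×10^13 − 2.74×10^12 = 6.09×10^13 K⁴.
Q = 0.33 × 5.67×10⁻⁸ × 7.90×10^-3 × 6.09×10^13 = 8990 W.

Q ≈ 8990 W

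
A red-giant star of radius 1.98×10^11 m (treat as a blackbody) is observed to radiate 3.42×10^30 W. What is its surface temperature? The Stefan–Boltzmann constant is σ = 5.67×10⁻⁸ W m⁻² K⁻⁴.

T ≈ 3330 K

A = 4πr² = 4π × (1.98×10^11)² = 4.93×10^23 m².
From P = σAT⁴, T = (P / σA)^(1/4) = (3.42×10^30 / (5.67×10⁻⁸ × 4.93×10^23))^(1/4).
T = (1.22×10^14)^(1/4) = 3330 K.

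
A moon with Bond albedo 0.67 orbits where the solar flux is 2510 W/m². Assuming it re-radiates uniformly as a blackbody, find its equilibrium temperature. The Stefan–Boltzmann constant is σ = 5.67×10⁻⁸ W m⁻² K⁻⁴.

T ≈ 246 K

Power absorbed = (1−a)S·πR²; power emitted = 4πR²σT⁴. Equating and cancelling πR²:
T = ((1−a)S / 4σ)^(1/4) = (828 / (4 × 5.67×10⁻⁸))^(1/4) = (3.65×10^9)^(1/4).
T = 246 K.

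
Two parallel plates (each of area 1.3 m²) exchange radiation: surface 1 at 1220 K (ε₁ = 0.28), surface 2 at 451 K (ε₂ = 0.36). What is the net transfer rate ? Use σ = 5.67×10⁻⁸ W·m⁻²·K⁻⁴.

Q ≈ 30000 W

For two large parallel gray plates, q = σ(T₁⁴ − T₂⁴) / (1/ε₁ + 1/ε₂ − 1).
1/ε₁ + 1/ε₂ − 1 = 1/0.28 + 1/0.36 − 1 = 5.349.
T₁⁴ − T₂⁴ = 2.22×10^12 − 4.14×10^10 = 2.17×10^12 K⁴.
q = 5.67×10⁻⁸ × 2.17×10^12 / 5.349 = 23000 W/m².
Q = q·A = 23000 × 1.3 = 30000 W.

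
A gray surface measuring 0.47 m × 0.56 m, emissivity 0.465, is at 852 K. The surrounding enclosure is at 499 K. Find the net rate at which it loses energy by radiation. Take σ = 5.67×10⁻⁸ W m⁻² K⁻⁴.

Q ≈ 3230 W

A = 0.47 × 0.56 = 0.263 m².
Q = εσA(T⁴ − T_s⁴). T⁴ − T_s⁴ = (852)⁴ − (499)⁴ = 5.27×10^11 − 6.20×10^10 = 4.65×10^11 K⁴.
Q = 0.465 × 5.67×10⁻⁸ × 0.263 × 4.65×10^11 = 3230 W.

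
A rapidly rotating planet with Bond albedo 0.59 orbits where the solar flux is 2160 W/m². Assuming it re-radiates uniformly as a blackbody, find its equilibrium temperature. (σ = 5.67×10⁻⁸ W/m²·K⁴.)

T ≈ 250 K

Power absorbed = (1−a)S·πR²; power emitted = 4πR²σT⁴. Equating and cancelling πR²:
T = ((1−a)S / 4σ)^(1/4) = (886 / (4 × 5.67×10⁻⁸))^(1/4) = (3.90×10^9)^(1/4).
T = 250 K.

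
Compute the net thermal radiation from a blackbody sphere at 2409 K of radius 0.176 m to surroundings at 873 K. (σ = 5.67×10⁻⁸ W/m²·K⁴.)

Q ≈ 7.30×10^5 W

A = 4πr² = 4π × (0.176)² = 0.389 m².
Q = σA(T⁴ − T_s⁴). T⁴ − T_s⁴ = (2409)⁴ − (873)⁴ = 3.37×10^13 − 5.81×10^11 = 3.31×10^13 K⁴.
Q = 5.67×10⁻⁸ × 0.389 × 3.31×10^13 = 7.30×10^5 W.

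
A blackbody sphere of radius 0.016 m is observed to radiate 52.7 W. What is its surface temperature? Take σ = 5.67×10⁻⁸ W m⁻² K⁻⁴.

A = 4πr² = 4π × (0.016)² = 3.22×10^-3 m².
From P = σAT⁴, T = (P / σA)^(1/4) = (52.7 / (5.67×10⁻⁸ × 3.22×10^-3))^(1/4).
T = (2.89×10^11)^(1/4) = 733 K.

T ≈ 733 K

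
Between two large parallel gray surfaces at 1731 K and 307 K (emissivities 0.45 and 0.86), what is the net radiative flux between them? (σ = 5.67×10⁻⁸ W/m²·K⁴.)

q ≈ 2.13×10^5 W/m²

For two large parallel gray plates, q = σ(T₁⁴ − T₂⁴) / (1/ε₁ + 1/ε₂ − 1).
1/ε₁ + 1/ε₂ − 1 = 1/0.45 + 1/0.86 − 1 = 2.385.
T₁⁴ − T₂⁴ = 8.98×10^12 − 8.88×10^9 = 8.97×10^12 K⁴.
q = 5.67×10⁻⁸ × 8.97×10^12 / 2.385 = 2.13×10^5 W/m².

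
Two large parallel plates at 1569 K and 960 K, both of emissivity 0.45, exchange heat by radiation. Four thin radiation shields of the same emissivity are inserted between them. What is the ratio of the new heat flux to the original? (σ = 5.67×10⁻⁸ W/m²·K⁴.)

ratio ≈ 0.200

With N identical shields there are N+1 = 5 gaps in series, each with the same radiative resistance, so the flux falls to 1/(N+1) of its unshielded value.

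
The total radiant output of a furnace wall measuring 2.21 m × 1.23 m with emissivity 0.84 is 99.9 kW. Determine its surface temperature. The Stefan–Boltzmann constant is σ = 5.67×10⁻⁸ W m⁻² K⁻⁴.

T ≈ 937 K

A = 2.21 × 1.23 = 2.72 m².
From P = εσAT⁴, T = (P / εσA)^(1/4) = (99900 / (0.84 × 5.67×10⁻⁸ × 2.72))^(1/4).
T = (7.72×10^11)^(1/4) = 937 K.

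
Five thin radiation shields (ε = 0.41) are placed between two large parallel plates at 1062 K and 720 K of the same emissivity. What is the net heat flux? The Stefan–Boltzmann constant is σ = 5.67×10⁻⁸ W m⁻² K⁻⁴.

q ≈ 2440 W/m²

Each of the 6 gaps contributes resistance (2/ε − 1) = 2/0.41 − 1 = 3.878; total = 23.27.
q = σ(T₁⁴ − T₂⁴) / 23.27 = 5.67×10⁻⁸ × 1.00×10^12 / 23.27 = 2440 W/m².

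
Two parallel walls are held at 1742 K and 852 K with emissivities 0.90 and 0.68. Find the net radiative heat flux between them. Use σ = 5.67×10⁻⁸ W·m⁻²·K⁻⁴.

q ≈ 3.11×10^5 W/m²

For two large parallel gray plates, q = σ(T₁⁴ − T₂⁴) / (1/ε₁ + 1/ε₂ − 1).
1/ε₁ + 1/ε₂ − 1 = 1/0.90 + 1/0.68 − 1 = 1.582.
T₁⁴ − T₂⁴ = 9.21×10^12 − 5.27×10^11 = 8.68×10^12 K⁴.
q = 5.67×10⁻⁸ × 8.68×10^12 / 1.582 = 3.11×10^5 W/m².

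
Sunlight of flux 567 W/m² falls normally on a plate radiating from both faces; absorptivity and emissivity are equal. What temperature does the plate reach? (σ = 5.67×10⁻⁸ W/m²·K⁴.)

T ≈ 266 K

Absorbed flux αS = emitted flux 2εσT⁴ per unit area; with α = ε this gives T = (S/2σ)^(1/4).
T = (567 / (2 × 5.67×10⁻⁸))^(1/4) = (5.00×10^9)^(1/4).
T = 266 K.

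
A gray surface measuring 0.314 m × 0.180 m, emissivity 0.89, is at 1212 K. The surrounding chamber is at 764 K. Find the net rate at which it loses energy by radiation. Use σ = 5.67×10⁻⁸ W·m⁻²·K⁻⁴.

A = 0.314 × 0.180 = 0.0565 m².
Q = εσA(T⁴ − T_s⁴). T⁴ − T_s⁴ = (1212)⁴ − (764)⁴ = 2.16×10^12 − 3.41×10^11 = 1.82×10^12 K⁴.
Q = 0.89 × 5.67×10⁻⁸ × 0.0565 × 1.82×10^12 = 5180 W.

Q ≈ 5180 W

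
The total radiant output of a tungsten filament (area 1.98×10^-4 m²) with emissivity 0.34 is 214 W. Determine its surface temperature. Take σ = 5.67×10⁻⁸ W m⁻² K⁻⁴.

From P = εσAT⁴, T = (P / εσA)^(1/4) = (214 / (0.34 × 5.67×10⁻⁸ × 1.98×10^-4))^(1/4).
T = (5.61×10^13)^(1/4) = 2740 K.

T ≈ 2740 K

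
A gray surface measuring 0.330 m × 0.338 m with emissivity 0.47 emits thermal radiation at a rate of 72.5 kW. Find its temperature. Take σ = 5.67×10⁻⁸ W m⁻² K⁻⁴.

T ≈ 2220 K

A = 0.330 × 0.338 = 0.112 m².
From P = εσAT⁴, T = (P / εσA)^(1/4) = (72500 / (0.47 × 5.67×10⁻⁸ × 0.112))^(1/4).
T = (2.44×10^13)^(1/4) = 2220 K.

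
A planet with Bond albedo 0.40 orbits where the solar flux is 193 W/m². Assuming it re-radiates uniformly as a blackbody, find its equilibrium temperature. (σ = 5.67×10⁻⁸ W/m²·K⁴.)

Power absorbed = (1−a)S·πR²; power emitted = 4πR²σT⁴. Equating and cancelling πR²:
T = ((1−a)S / 4σ)^(1/4) = (116 / (4 × 5.67×10⁻⁸))^(1/4) = (5.11×10^8)^(1/4).
T = 150 K.

T ≈ 150 K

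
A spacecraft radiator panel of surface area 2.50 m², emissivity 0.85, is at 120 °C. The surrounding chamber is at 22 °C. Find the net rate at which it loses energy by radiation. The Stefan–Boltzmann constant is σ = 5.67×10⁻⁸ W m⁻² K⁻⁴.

Q ≈ 1960 W

Convert: 120 °C = 393 K; 22 °C = 295 K.
Q = εσA(T⁴ − T_s⁴). T⁴ − T_s⁴ = (393)⁴ − (295)⁴ = 2.39×10^10 − 7.57×10^9 = 1.63×10^10 K⁴.
Q = 0.85 × 5.67×10⁻⁸ × 2.50 × 1.63×10^10 = 1960 W.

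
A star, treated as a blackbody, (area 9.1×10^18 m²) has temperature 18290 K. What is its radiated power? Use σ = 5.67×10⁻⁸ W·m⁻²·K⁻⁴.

P = σAT⁴ = 5.67×10⁻⁸ × 9.10×10^18 × (18290)⁴ = 5.67×10⁻⁸ × 9.10×10^18 × 1.12×10^17.
P = 5.77×10^28 W.

P ≈ 5.77×10^28 W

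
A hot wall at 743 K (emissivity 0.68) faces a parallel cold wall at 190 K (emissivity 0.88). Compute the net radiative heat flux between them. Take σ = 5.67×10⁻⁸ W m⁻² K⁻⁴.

For two large parallel gray plates, q = σ(T₁⁴ − T₂⁴) / (1/ε₁ + 1/ε₂ − 1).
1/ε₁ + 1/ε₂ − 1 = 1/0.68 + 1/0.88 − 1 = 1.607.
T₁⁴ − T₂⁴ = 3.05×10^11 − 1.30×10^9 = 3.03×10^11 K⁴.
q = 5.67×10⁻⁸ × 3.03×10^11 / 1.607 = 10700 W/m².

q ≈ 10700 W/m²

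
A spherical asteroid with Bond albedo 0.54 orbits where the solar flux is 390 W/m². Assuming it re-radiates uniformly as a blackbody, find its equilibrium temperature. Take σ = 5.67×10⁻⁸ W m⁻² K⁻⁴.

T ≈ 168 K

Power absorbed = (1−a)S·πR²; power emitted = 4πR²σT⁴. Equating and cancelling πR²:
T = ((1−a)S / 4σ)^(1/4) = (179 / (4 × 5.67×10⁻⁸))^(1/4) = (7.91×10^8)^(1/4).
T = 168 K.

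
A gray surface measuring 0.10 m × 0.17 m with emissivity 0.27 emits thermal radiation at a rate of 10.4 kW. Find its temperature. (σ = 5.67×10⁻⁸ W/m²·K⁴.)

T ≈ 2510 K

A = 0.10 × 0.17 = 0.0170 m².
From P = εσAT⁴, T = (P / εσA)^(1/4) = (10400 / (0.27 × 5.67×10⁻⁸ × 0.0170))^(1/4).
T = (4.00×10^13)^(1/4) = 2510 K.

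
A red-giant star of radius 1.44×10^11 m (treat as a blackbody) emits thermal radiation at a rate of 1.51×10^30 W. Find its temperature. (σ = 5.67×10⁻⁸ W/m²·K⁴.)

A = 4πr² = 4π × (1.44×10^11)² = 2.61×10^23 m².
From P = σAT⁴, T = (P / σA)^(1/4) = (1.51×10^30 / (5.67×10⁻⁸ × 2.61×10^23))^(1/4).
T = (1.02×10^14)^(1/4) = 3180 K.

T ≈ 3180 K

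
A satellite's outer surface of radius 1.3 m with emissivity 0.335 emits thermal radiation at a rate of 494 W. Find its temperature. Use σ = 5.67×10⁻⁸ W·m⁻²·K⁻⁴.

A = 4πr² = 4π × (1.3)² = 21.2 m².
From P = εσAT⁴, T = (P / εσA)^(1/4) = (494 / (0.335 × 5.67×10⁻⁸ × 21.2))^(1/4).
T = (1.22×10^9)^(1/4) = 187 K.

T ≈ 187 K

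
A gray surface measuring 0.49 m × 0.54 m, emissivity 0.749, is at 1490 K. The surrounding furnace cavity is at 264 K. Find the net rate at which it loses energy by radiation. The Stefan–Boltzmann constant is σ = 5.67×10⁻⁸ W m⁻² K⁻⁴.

A = 0.49 × 0.54 = 0.265 m².
Q = εσA(T⁴ − T_s⁴). T⁴ − T_s⁴ = (1490)⁴ − (264)⁴ = 4.93×10^12 − 4.86×10^9 = 4.92×10^12 K⁴.
Q = 0.749 × 5.67×10⁻⁸ × 0.265 × 4.92×10^12 = 55300 W.

Q ≈ 55300 W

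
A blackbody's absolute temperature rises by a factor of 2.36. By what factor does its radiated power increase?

P ∝ T⁴, so the power scales as (2.36)⁴ = 31.0.

factor ≈ 31.0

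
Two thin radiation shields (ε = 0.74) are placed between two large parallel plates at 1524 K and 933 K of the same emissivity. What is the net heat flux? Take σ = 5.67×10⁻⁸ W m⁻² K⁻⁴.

Each of the 3 gaps contributes resistance (2/ε − 1) = 2/0.74 − 1 = 1.703; total = 5.108.
q = σ(T₁⁴ − T₂⁴) / 5.108 = 5.67×10⁻⁸ × 4.64×10^12 / 5.108 = 51500 W/m².

q ≈ 51500 W/m²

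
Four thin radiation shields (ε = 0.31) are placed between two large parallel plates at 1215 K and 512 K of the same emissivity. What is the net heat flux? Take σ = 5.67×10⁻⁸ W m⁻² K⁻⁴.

q ≈ 4390 W/m²

Each of the 5 gaps contributes resistance (2/ε − 1) = 2/0.31 − 1 = 5.452; total = 27.26.
q = σ(T₁⁴ − T₂⁴) / 27.26 = 5.67×10⁻⁸ × 2.11×10^12 / 27.26 = 4390 W/m².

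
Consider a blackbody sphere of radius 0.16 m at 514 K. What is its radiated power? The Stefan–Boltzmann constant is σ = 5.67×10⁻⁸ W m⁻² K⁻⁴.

A = 4πr² = 4π × (0.16)² = 0.322 m².
P = σAT⁴ = 5.67×10⁻⁸ × 0.322 × (514)⁴ = 5.67×10⁻⁸ × 0.322 × 6.98×10^10.
P = 1270 W.

P ≈ 1270 W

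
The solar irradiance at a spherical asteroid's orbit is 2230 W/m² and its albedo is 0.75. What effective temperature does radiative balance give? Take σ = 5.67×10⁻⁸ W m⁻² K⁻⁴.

Power absorbed = (1−a)S·πR²; power emitted = 4πR²σT⁴. Equating and cancelling πR²:
T = ((1−a)S / 4σ)^(1/4) = (558 / (4 × 5.67×10⁻⁸))^(1/4) = (2.46×10^9)^(1/4).
T = 223 K.

T ≈ 223 K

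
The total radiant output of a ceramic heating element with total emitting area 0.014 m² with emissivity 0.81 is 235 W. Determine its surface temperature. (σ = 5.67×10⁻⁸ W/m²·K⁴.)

From P = εσAT⁴, T = (P / εσA)^(1/4) = (235 / (0.81 × 5.67×10⁻⁸ × 0.0140))^(1/4).
T = (3.65×10^11)^(1/4) = 778 K.

T ≈ 778 K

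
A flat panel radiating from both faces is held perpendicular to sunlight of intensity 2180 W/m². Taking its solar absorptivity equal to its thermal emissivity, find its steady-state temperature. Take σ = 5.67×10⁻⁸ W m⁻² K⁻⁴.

Absorbed flux αS = emitted flux 2εσT⁴ per unit area; with α = ε this gives T = (S/2σ)^(1/4).
T = (2180 / (2 × 5.67×10⁻⁸))^(1/4) = (1.92×10^10)^(1/4).
T = 372 K.

T ≈ 372 K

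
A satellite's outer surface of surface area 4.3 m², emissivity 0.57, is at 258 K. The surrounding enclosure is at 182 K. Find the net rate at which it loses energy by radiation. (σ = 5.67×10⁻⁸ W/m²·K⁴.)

Q = εσA(T⁴ − T_s⁴). T⁴ − T_s⁴ = (258)⁴ − (182)⁴ = 4.43×10^9 − 1.10×10^9 = 3.33×10^9 K⁴.
Q = 0.57 × 5.67×10⁻⁸ × 4.30 × 3.33×10^9 = 463 W.

Q ≈ 463 W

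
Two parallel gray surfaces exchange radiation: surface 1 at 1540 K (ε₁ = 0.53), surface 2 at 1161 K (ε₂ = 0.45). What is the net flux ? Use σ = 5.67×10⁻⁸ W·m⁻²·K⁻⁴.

q ≈ 69400 W/m²

For two large parallel gray plates, q = σ(T₁⁴ − T₂⁴) / (1/ε₁ + 1/ε₂ − 1).
1/ε₁ + 1/ε₂ − 1 = 1/0.53 + 1/0.45 − 1 = 3.109.
T₁⁴ − T₂⁴ = 5.62×10^12 − 1.82×10^12 = 3.81×10^12 K⁴.
q = 5.67×10⁻⁸ × 3.81×10^12 / 3.109 = 69400 W/m².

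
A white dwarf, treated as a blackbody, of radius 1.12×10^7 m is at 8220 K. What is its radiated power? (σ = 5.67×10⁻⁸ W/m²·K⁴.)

A = 4πr² = 4π × (1.12×10^7)² = 1.58×10^15 m².
P = σAT⁴ = 5.67×10⁻⁸ × 1.58×10^15 × (8220)⁴ = 5.67×10⁻⁸ × 1.58×10^15 × 4.57×10^15.
P = 4.08×10^23 W.

P ≈ 4.08×10^23 W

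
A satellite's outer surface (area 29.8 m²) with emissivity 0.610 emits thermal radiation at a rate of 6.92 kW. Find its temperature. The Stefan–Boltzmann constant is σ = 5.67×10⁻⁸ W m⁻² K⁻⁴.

From P = εσAT⁴, T = (P / εσA)^(1/4) = (6920 / (0.610 × 5.67×10⁻⁸ × 29.8))^(1/4).
T = (6.71×10^9)^(1/4) = 286 K.

T ≈ 286 K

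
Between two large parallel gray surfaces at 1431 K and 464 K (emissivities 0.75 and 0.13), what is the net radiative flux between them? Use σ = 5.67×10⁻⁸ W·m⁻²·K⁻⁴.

For two large parallel gray plates, q = σ(T₁⁴ − T₂⁴) / (1/ε₁ + 1/ε₂ − 1).
1/ε₁ + 1/ε₂ − 1 = 1/0.75 + 1/0.13 − 1 = 8.026.
T₁⁴ − T₂⁴ = 4.19×10^12 − 4.64×10^10 = 4.15×10^12 K⁴.
q = 5.67×10⁻⁸ × 4.15×10^12 / 8.026 = 29300 W/m².

q ≈ 29300 W/m²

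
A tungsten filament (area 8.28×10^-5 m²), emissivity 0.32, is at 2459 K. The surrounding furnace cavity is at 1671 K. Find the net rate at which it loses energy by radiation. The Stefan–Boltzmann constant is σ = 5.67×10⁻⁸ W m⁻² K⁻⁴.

Q = εσA(T⁴ − T_s⁴). T⁴ − T_s⁴ = (2459)⁴ − (1671)⁴ = 3.66×10^13 − 7.80×10^12 = 2.88×10^13 K⁴.
Q = 0.32 × 5.67×10⁻⁸ × 8.28×10^-5 × 2.88×10^13 = 43.2 W.

Q ≈ 43.2 W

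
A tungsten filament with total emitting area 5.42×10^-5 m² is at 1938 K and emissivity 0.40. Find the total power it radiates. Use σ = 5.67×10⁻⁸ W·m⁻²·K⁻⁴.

P ≈ 17.3 W

P = εσAT⁴ = 0.40 × 5.67×10⁻⁸ × 5.42×10^-5 × (1938)⁴ = 0.40 × 5.67×10⁻⁸ × 5.42×10^-5 × 1.41×10^13.
P = 17.3 W.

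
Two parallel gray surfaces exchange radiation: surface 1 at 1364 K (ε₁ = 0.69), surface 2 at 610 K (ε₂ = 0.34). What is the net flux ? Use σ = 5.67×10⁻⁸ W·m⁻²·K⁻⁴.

For two large parallel gray plates, q = σ(T₁⁴ − T₂⁴) / (1/ε₁ + 1/ε₂ − 1).
1/ε₁ + 1/ε₂ − 1 = 1/0.69 + 1/0.34 − 1 = 3.390.
T₁⁴ − T₂⁴ = 3.46×10^12 − 1.38×10^11 = 3.32×10^12 K⁴.
q = 5.67×10⁻⁸ × 3.32×10^12 / 3.390 = 55600 W/m².

q ≈ 55600 W/m²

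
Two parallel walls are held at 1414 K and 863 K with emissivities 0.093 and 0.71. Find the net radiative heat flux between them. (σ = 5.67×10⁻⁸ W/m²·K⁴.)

For two large parallel gray plates, q = σ(T₁⁴ − T₂⁴) / (1/ε₁ + 1/ε₂ − 1).
1/ε₁ + 1/ε₂ − 1 = 1/0.093 + 1/0.71 − 1 = 11.16.
T₁⁴ − T₂⁴ = 4.00×10^12 − 5.55×10^11 = 3.44×10^12 K⁴.
q = 5.67×10⁻⁸ × 3.44×10^12 / 11.16 = 17500 W/m².

q ≈ 17500 W/m²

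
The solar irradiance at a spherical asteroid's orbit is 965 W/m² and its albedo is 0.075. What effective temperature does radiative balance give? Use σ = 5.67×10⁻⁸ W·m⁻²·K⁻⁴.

Power absorbed = (1−a)S·πR²; power emitted = 4πR²σT⁴. Equating and cancelling πR²:
T = ((1−a)S / 4σ)^(1/4) = (893 / (4 × 5.67×10⁻⁸))^(1/4) = (3.94×10^9)^(1/4).
T = 250 K.

T ≈ 250 K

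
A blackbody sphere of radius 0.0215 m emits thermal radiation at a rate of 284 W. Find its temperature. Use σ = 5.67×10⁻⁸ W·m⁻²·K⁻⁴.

T ≈ 964 K

A = 4πr² = 4π × (0.0215)² = 5.81×10^-3 m².
From P = σAT⁴, T = (P / σA)^(1/4) = (284 / (5.67×10⁻⁸ × 5.81×10^-3))^(1/4).
T = (8.62×10^11)^(1/4) = 964 K.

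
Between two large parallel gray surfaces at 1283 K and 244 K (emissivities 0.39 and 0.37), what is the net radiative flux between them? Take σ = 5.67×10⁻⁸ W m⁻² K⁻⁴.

For two large parallel gray plates, q = σ(T₁⁴ − T₂⁴) / (1/ε₁ + 1/ε₂ − 1).
1/ε₁ + 1/ε₂ − 1 = 1/0.39 + 1/0.37 − 1 = 4.267.
T₁⁴ − T₂⁴ = 2.71×10^12 − 3.54×10^9 = 2.71×10^12 K⁴.
q = 5.67×10⁻⁸ × 2.71×10^12 / 4.267 = 36000 W/m².

q ≈ 36000 W/m²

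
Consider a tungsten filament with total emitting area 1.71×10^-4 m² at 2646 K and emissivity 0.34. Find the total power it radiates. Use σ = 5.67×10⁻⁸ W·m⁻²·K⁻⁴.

P ≈ 162 W

P = εσAT⁴ = 0.34 × 5.67×10⁻⁸ × 1.71×10^-4 × (2646)⁴ = 0.34 × 5.67×10⁻⁸ × 1.71×10^-4 × 4.90×10^13.
P = 162 W.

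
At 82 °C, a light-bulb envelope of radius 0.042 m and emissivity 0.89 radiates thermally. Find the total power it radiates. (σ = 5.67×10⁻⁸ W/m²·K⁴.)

P ≈ 17.8 W

A = 4πr² = 4π × (0.042)² = 0.0222 m².
82 °C = 355 K.
Stefan–Boltzmann: P = εσAT⁴ = 0.89 × 5.67×10⁻⁸ × 0.0222 × (355)⁴ = 0.89 × 5.67×10⁻⁸ × 0.0222 × 1.59×10^10.
P = 17.8 W.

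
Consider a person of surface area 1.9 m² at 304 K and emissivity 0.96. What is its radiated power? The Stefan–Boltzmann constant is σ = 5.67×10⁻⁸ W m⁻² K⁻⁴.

Stefan–Boltzmann: P = εσAT⁴ = 0.96 × 5.67×10⁻⁸ × 1.90 × (304)⁴ = 0.96 × 5.67×10⁻⁸ × 1.90 × 8.54×10^9.
P = 883 W.

P ≈ 883 W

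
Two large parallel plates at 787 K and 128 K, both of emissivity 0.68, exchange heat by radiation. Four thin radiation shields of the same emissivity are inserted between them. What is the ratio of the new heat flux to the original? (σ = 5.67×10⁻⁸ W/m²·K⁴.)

ratio ≈ 0.200

With N identical shields there are N+1 = 5 gaps in series, each with the same radiative resistance, so the flux falls to 1/(N+1) of its unshielded value.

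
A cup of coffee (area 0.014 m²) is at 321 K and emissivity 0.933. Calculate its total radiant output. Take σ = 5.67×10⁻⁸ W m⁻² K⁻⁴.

P = εσAT⁴ = 0.933 × 5.67×10⁻⁸ × 0.0140 × (321)⁴ = 0.933 × 5.67×10⁻⁸ × 0.0140 × 1.06×10^10.
P = 7.86 W.

P ≈ 7.86 W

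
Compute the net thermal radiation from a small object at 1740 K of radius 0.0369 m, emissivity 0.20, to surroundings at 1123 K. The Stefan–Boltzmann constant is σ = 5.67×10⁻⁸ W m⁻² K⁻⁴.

Q ≈ 1470 W

A = 4πr² = 4π × (0.0369)² = 0.0171 m².
Q = εσA(T⁴ − T_s⁴). T⁴ − T_s⁴ = (1740)⁴ − (1123)⁴ = 9.17×10^12 − 1.59×10^12 = 7.58×10^12 K⁴.
Q = 0.20 × 5.67×10⁻⁸ × 0.0171 × 7.58×10^12 = 1470 W.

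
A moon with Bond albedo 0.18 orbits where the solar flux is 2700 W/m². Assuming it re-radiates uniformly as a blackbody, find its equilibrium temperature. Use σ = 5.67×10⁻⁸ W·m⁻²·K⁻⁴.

T ≈ 314 K

Power absorbed = (1−a)S·πR²; power emitted = 4πR²σT⁴. Equating and cancelling πR²:
T = ((1−a)S / 4σ)^(1/4) = (2210 / (4 × 5.67×10⁻⁸))^(1/4) = (9.76×10^9)^(1/4).
T = 314 K.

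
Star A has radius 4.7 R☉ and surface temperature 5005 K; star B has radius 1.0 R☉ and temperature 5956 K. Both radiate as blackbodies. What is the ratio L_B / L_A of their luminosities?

L = 4πR²σT⁴ ∝ R²T⁴, so L_B/L_A = (1.0/4.7)² × (5956/5005)⁴ = 0.0453 × 2.01 = 0.0908.

L_B/L_A ≈ 0.0908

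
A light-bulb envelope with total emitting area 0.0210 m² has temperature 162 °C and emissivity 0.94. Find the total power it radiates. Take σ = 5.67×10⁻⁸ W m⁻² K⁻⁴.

P ≈ 40.1 W

162 °C = 435 K.
Stefan–Boltzmann: P = εσAT⁴ = 0.94 × 5.67×10⁻⁸ × 0.0210 × (435)⁴ = 0.94 × 5.67×10⁻⁸ × 0.0210 × 3.58×10^10.
P = 40.1 W.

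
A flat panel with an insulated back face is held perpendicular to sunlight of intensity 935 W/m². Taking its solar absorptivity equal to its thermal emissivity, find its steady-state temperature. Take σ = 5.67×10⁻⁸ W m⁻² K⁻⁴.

Absorbed flux αS = emitted flux εσT⁴ (one radiating face); with α = ε, T = (S/σ)^(1/4).
T = (935 / 5.67×10⁻⁸)^(1/4) = (1.65×10^10)^(1/4).
T = 358 K.

T ≈ 358 K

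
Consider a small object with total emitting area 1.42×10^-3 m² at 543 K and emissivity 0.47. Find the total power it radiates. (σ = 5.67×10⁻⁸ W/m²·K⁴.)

P ≈ 3.29 W

P = εσAT⁴ = 0.47 × 5.67×10⁻⁸ × 1.42×10^-3 × (543)⁴ = 0.47 × 5.67×10⁻⁸ × 1.42×10^-3 × 8.69×10^10.
P = 3.29 W.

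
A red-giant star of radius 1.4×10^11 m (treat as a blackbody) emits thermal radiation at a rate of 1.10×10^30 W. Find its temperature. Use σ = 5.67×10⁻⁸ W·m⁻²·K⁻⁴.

A = 4πr² = 4π × (1.4×10^11)² = 2.46×10^23 m².
From P = σAT⁴, T = (P / σA)^(1/4) = (1.10×10^30 / (5.67×10⁻⁸ × 2.46×10^23))^(1/4).
T = (7.88×10^13)^(1/4) = 2980 K.

T ≈ 2980 K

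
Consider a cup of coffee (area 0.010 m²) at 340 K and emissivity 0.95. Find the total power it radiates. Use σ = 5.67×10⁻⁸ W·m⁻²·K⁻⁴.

P ≈ 7.20 W

P = εσAT⁴ = 0.95 × 5.67×10⁻⁸ × 0.0100 × (340)⁴ = 0.95 × 5.67×10⁻⁸ × 0.0100 × 1.34×10^10.
P = 7.20 W.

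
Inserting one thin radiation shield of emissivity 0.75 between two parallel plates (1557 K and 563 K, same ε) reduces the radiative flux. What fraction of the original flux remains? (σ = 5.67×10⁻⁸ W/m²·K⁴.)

ratio ≈ 0.500

With N identical shields there are N+1 = 2 gaps in series, each with the same radiative resistance, so the flux falls to 1/(N+1) of its unshielded value.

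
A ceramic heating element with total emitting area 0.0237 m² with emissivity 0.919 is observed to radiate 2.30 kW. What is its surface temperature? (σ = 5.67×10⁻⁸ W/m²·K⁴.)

From P = εσAT⁴, T = (P / εσA)^(1/4) = (2300 / (0.919 × 5.67×10⁻⁸ × 0.0237))^(1/4).
T = (1.86×10^12)^(1/4) = 1170 K.

T ≈ 1170 K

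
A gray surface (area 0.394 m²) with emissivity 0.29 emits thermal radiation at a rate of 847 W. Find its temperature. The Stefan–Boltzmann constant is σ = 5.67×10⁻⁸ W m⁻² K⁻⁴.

From P = εσAT⁴, T = (P / εσA)^(1/4) = (847 / (0.29 × 5.67×10⁻⁸ × 0.394))^(1/4).
T = (1.31×10^11)^(1/4) = 601 K.

T ≈ 601 K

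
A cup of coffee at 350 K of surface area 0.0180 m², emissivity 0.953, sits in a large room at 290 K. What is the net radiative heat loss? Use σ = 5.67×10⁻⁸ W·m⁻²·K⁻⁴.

Q ≈ 7.72 W

Q = εσA(T⁴ − T_s⁴). T⁴ − T_s⁴ = (350)⁴ − (290)⁴ = 1.50×10^10 − 7.07×10^9 = 7.93×10^9 K⁴.
Q = 0.953 × 5.67×10⁻⁸ × 0.0180 × 7.93×10^9 = 7.72 W.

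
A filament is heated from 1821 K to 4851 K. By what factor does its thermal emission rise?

ratio ≈ 50.4

P ∝ T⁴, so the ratio is (4851/1821)⁴ = (2.664)⁴ = 50.4.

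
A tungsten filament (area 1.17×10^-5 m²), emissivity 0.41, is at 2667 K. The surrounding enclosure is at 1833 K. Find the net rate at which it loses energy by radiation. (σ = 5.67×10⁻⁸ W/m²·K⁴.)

Q = εσA(T⁴ − T_s⁴). T⁴ − T_s⁴ = (2667)⁴ − (1833)⁴ = 5.06×10^13 − 1.13×10^13 = 3.93×10^13 K⁴.
Q = 0.41 × 5.67×10⁻⁸ × 1.17×10^-5 × 3.93×10^13 = 10.7 W.

Q ≈ 10.7 W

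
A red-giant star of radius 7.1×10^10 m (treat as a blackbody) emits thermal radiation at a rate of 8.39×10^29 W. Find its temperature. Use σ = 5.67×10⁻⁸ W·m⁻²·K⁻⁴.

T ≈ 3910 K

A = 4πr² = 4π × (7.1×10^10)² = 6.33×10^22 m².
From P = σAT⁴, T = (P / σA)^(1/4) = (8.39×10^29 / (5.67×10⁻⁸ × 6.33×10^22))^(1/4).
T = (2.34×10^14)^(1/4) = 3910 K.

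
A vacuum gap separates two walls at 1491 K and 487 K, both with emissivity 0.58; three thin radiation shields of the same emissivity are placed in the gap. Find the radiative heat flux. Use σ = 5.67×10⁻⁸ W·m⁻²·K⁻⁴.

Each of the 4 gaps contributes resistance (2/ε − 1) = 2/0.58 − 1 = 2.448; total = 9.793.
q = σ(T₁⁴ − T₂⁴) / 9.793 = 5.67×10⁻⁸ × 4.89×10^12 / 9.793 = 28300 W/m².

q ≈ 28300 W/m²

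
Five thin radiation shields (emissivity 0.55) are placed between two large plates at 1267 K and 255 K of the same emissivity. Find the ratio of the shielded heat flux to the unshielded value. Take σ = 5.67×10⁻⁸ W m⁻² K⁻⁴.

With N identical shields there are N+1 = 6 gaps in series, each with the same radiative resistance, so the flux falls to 1/(N+1) of its unshielded value.

ratio ≈ 0.167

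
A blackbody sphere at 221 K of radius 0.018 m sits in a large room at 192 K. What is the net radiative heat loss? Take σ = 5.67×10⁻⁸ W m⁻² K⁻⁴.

Q ≈ 0.237 W

A = 4πr² = 4π × (0.018)² = 4.07×10^-3 m².
Q = σA(T⁴ − T_s⁴). T⁴ − T_s⁴ = (221)⁴ − (192)⁴ = 2.39×10^9 − 1.36×10^9 = 1.03×10^9 K⁴.
Q = 5.67×10⁻⁸ × 4.07×10^-3 × 1.03×10^9 = 0.237 W.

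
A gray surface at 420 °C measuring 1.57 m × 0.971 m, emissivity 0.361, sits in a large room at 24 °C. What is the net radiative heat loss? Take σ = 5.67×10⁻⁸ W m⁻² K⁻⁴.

A = 1.57 × 0.971 = 1.52 m².
Convert: 420 °C = 693 K; 24 °C = 297 K.
Q = εσA(T⁴ − T_s⁴). T⁴ − T_s⁴ = (693)⁴ − (297)⁴ = 2.31×10^11 − 7.78×10^9 = 2.23×10^11 K⁴.
Q = 0.361 × 5.67×10⁻⁸ × 1.52 × 2.23×10^11 = 6950 W.

Q ≈ 6950 W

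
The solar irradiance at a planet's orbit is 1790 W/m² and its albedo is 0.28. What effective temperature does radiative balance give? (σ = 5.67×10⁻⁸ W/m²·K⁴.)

T ≈ 275 K

Power absorbed = (1−a)S·πR²; power emitted = 4πR²σT⁴. Equating and cancelling πR²:
T = ((1−a)S / 4σ)^(1/4) = (1290 / (4 × 5.67×10⁻⁸))^(1/4) = (5.68×10^9)^(1/4).
T = 275 K.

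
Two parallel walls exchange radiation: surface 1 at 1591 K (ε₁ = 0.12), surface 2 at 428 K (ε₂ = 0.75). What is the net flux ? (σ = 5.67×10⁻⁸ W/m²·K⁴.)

q ≈ 41700 W/m²

For two large parallel gray plates, q = σ(T₁⁴ − T₂⁴) / (1/ε₁ + 1/ε₂ − 1).
1/ε₁ + 1/ε₂ − 1 = 1/0.12 + 1/0.75 − 1 = 8.667.
T₁⁴ − T₂⁴ = 6.41×10^12 − 3.36×10^10 = 6.37×10^12 K⁴.
q = 5.67×10⁻⁸ × 6.37×10^12 / 8.667 = 41700 W/m².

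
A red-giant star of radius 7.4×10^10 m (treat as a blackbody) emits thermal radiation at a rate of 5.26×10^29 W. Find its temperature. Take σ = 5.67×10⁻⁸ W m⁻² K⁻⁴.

T ≈ 3410 K

A = 4πr² = 4π × (7.4×10^10)² = 6.88×10^22 m².
From P = σAT⁴, T = (P / σA)^(1/4) = (5.26×10^29 / (5.67×10⁻⁸ × 6.88×10^22))^(1/4).
T = (1.35×10^14)^(1/4) = 3410 K.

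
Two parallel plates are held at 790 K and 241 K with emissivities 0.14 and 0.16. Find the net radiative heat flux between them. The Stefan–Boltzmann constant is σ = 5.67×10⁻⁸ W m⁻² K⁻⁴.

For two large parallel gray plates, q = σ(T₁⁴ − T₂⁴) / (1/ε₁ + 1/ε₂ − 1).
1/ε₁ + 1/ε₂ − 1 = 1/0.14 + 1/0.16 − 1 = 12.39.
T₁⁴ − T₂⁴ = 3.90×10^11 − 3.37×10^9 = 3.86×10^11 K⁴.
q = 5.67×10⁻⁸ × 3.86×10^11 / 12.39 = 1770 W/m².

q ≈ 1770 W/m²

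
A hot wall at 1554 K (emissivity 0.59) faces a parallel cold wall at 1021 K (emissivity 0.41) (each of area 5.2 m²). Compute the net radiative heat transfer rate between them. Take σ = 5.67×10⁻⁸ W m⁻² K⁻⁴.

For two large parallel gray plates, q = σ(T₁⁴ − T₂⁴) / (1/ε₁ + 1/ε₂ − 1).
1/ε₁ + 1/ε₂ − 1 = 1/0.59 + 1/0.41 − 1 = 3.134.
T₁⁴ − T₂⁴ = 5.83×10^12 − 1.09×10^12 = 4.75×10^12 K⁴.
q = 5.67×10⁻⁸ × 4.75×10^12 / 3.134 = 85900 W/m².
Q = q·A = 85900 × 5.2 = 4.46×10^5 W.

Q ≈ 4.46×10^5 W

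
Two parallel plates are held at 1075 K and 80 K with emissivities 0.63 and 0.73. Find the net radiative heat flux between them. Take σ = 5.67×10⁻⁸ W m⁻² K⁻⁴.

q ≈ 38700 W/m²

For two large parallel gray plates, q = σ(T₁⁴ − T₂⁴) / (1/ε₁ + 1/ε₂ − 1).
1/ε₁ + 1/ε₂ − 1 = 1/0.63 + 1/0.73 − 1 = 1.957.
T₁⁴ − T₂⁴ = 1.34×10^12 − 4.10×10^7 = 1.34×10^12 K⁴.
q = 5.67×10⁻⁸ × 1.34×10^12 / 1.957 = 38700 W/m².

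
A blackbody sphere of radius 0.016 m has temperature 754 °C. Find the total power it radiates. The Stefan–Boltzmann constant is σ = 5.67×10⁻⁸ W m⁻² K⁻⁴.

P ≈ 203 W

A = 4πr² = 4π × (0.016)² = 3.22×10^-3 m².
754 °C = 1027 K.
P = σAT⁴ = 5.67×10⁻⁸ × 3.22×10^-3 × (1027)⁴ = 5.67×10⁻⁸ × 3.22×10^-3 × 1.11×10^12.
P = 203 W.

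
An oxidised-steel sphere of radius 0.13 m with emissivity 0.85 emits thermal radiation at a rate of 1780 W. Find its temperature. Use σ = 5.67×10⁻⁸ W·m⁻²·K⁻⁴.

A = 4πr² = 4π × (0.13)² = 0.212 m².
From P = εσAT⁴, T = (P / εσA)^(1/4) = (1780 / (0.85 × 5.67×10⁻⁸ × 0.212))^(1/4).
T = (1.74×10^11)^(1/4) = 646 K.

T ≈ 646 K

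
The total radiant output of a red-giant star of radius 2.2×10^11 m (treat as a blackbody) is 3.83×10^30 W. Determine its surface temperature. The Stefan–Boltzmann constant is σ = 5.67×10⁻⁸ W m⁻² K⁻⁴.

A = 4πr² = 4π × (2.2×10^11)² = 6.08×10^23 m².
From P = σAT⁴, T = (P / σA)^(1/4) = (3.83×10^30 / (5.67×10⁻⁸ × 6.08×10^23))^(1/4).
T = (1.11×10^14)^(1/4) = 3250 K.

T ≈ 3250 K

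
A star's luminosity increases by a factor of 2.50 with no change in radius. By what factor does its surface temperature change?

factor ≈ 1.26

P ∝ T⁴ ⇒ T ∝ P^(1/4), so T scales by (2.50)^(1/4) = 1.26.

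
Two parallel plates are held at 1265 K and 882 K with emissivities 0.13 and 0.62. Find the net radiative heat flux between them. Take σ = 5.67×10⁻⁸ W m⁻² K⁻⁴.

For two large parallel gray plates, q = σ(T₁⁴ − T₂⁴) / (1/ε₁ + 1/ε₂ − 1).
1/ε₁ + 1/ε₂ − 1 = 1/0.13 + 1/0.62 − 1 = 8.305.
T₁⁴ − T₂⁴ = 2.56×10^12 − 6.05×10^11 = 1.96×10^12 K⁴.
q = 5.67×10⁻⁸ × 1.96×10^12 / 8.305 = 13400 W/m².

q ≈ 13400 W/m²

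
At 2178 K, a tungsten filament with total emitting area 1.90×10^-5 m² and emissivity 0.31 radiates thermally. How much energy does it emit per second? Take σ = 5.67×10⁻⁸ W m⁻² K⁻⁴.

P ≈ 7.52 W

Stefan–Boltzmann: P = εσAT⁴ = 0.31 × 5.67×10⁻⁸ × 1.90×10^-5 × (2178)⁴ = 0.31 × 5.67×10⁻⁸ × 1.90×10^-5 × 2.25×10^13.
P = 7.52 W.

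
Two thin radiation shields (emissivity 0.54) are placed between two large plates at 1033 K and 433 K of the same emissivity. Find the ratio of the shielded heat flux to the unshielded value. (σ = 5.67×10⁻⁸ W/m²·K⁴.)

ratio ≈ 0.333

With N identical shields there are N+1 = 3 gaps in series, each with the same radiative resistance, so the flux falls to 1/(N+1) of its unshielded value.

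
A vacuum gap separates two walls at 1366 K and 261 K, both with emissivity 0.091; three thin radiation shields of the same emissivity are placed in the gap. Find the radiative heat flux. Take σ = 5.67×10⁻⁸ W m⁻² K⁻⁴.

q ≈ 2350 W/m²

Each of the 4 gaps contributes resistance (2/ε − 1) = 2/0.091 − 1 = 20.98; total = 83.91.
q = σ(T₁⁴ − T₂⁴) / 83.91 = 5.67×10⁻⁸ × 3.48×10^12 / 83.91 = 2350 W/m².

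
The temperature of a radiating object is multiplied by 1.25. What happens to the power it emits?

P ∝ T⁴, so the power scales as (1.25)⁴ = 2.44.

factor ≈ 2.44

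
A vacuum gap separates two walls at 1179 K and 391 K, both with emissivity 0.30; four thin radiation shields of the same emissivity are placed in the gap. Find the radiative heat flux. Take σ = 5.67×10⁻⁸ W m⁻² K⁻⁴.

Each of the 5 gaps contributes resistance (2/ε − 1) = 2/0.30 − 1 = 5.667; total = 28.33.
q = σ(T₁⁴ − T₂⁴) / 28.33 = 5.67×10⁻⁸ × 1.91×10^12 / 28.33 = 3820 W/m².

q ≈ 3820 W/m²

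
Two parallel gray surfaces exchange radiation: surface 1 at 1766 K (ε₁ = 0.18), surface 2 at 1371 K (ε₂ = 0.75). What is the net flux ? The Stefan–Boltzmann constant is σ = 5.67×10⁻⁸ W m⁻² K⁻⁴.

For two large parallel gray plates, q = σ(T₁⁴ − T₂⁴) / (1/ε₁ + 1/ε₂ − 1).
1/ε₁ + 1/ε₂ − 1 = 1/0.18 + 1/0.75 − 1 = 5.889.
T₁⁴ − T₂⁴ = 9.73×10^12 − 3.53×10^12 = 6.19×10^12 K⁴.
q = 5.67×10⁻⁸ × 6.19×10^12 / 5.889 = 59600 W/m².

q ≈ 59600 W/m²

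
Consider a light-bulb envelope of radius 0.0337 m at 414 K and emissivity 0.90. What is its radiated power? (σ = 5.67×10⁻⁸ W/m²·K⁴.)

A = 4πr² = 4π × (0.0337)² = 0.0143 m².
Stefan–Boltzmann: P = εσAT⁴ = 0.90 × 5.67×10⁻⁸ × 0.0143 × (414)⁴ = 0.90 × 5.67×10⁻⁸ × 0.0143 × 2.94×10^10.
P = 21.4 W.

P ≈ 21.4 W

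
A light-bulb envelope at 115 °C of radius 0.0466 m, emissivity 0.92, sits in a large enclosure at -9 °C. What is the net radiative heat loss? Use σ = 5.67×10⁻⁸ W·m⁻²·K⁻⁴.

A = 4πr² = 4π × (0.0466)² = 0.0273 m².
Convert: 115 °C = 388 K; -9 °C = 264 K.
Q = εσA(T⁴ − T_s⁴). T⁴ − T_s⁴ = (388)⁴ − (264)⁴ = 2.27×10^10 − 4.86×10^9 = 1.78×10^10 K⁴.
Q = 0.92 × 5.67×10⁻⁸ × 0.0273 × 1.78×10^10 = 25.3 W.

Q ≈ 25.3 W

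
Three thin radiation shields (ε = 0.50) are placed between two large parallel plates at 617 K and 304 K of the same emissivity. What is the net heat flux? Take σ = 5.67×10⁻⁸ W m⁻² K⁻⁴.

Each of the 4 gaps contributes resistance (2/ε − 1) = 2/0.50 − 1 = 3.000; total = 12.00.
q = σ(T₁⁴ − T₂⁴) / 12.00 = 5.67×10⁻⁸ × 1.36×10^11 / 12.00 = 644 W/m².

q ≈ 644 W/m²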